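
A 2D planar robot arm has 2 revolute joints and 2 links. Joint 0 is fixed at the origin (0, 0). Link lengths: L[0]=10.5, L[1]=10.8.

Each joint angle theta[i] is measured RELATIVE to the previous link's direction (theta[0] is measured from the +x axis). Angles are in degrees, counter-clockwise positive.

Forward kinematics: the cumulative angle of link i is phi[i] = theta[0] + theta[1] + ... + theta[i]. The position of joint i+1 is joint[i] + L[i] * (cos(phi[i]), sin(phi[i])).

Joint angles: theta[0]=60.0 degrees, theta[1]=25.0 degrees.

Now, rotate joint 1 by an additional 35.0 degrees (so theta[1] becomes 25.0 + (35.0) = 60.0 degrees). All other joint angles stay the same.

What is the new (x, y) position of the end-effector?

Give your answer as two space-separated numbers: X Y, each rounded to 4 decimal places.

Answer: -0.1500 18.4463

Derivation:
joint[0] = (0.0000, 0.0000)  (base)
link 0: phi[0] = 60 = 60 deg
  cos(60 deg) = 0.5000, sin(60 deg) = 0.8660
  joint[1] = (0.0000, 0.0000) + 10.5 * (0.5000, 0.8660) = (0.0000 + 5.2500, 0.0000 + 9.0933) = (5.2500, 9.0933)
link 1: phi[1] = 60 + 60 = 120 deg
  cos(120 deg) = -0.5000, sin(120 deg) = 0.8660
  joint[2] = (5.2500, 9.0933) + 10.8 * (-0.5000, 0.8660) = (5.2500 + -5.4000, 9.0933 + 9.3531) = (-0.1500, 18.4463)
End effector: (-0.1500, 18.4463)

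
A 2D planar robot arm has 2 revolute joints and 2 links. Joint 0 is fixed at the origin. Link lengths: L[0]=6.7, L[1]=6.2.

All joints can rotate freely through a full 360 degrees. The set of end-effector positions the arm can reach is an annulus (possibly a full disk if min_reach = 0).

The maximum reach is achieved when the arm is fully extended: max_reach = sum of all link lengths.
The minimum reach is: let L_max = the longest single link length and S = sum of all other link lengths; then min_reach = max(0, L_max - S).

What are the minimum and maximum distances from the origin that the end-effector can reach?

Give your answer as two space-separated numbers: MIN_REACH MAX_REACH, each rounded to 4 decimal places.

Answer: 0.5000 12.9000

Derivation:
Link lengths: [6.7, 6.2]
max_reach = 6.7 + 6.2 = 12.9
L_max = max([6.7, 6.2]) = 6.7
S (sum of others) = 12.9 - 6.7 = 6.2
min_reach = max(0, 6.7 - 6.2) = max(0, 0.5) = 0.5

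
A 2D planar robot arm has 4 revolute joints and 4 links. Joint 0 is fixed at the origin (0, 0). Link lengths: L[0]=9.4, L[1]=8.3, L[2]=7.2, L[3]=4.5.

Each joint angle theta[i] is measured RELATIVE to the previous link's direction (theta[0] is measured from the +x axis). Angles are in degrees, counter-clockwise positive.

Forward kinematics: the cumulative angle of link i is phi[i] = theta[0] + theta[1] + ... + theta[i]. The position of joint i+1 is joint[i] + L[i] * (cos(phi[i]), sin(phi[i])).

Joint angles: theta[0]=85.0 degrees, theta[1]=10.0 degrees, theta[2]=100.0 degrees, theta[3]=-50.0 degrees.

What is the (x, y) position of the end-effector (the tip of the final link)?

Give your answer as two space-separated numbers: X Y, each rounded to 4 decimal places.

joint[0] = (0.0000, 0.0000)  (base)
link 0: phi[0] = 85 = 85 deg
  cos(85 deg) = 0.0872, sin(85 deg) = 0.9962
  joint[1] = (0.0000, 0.0000) + 9.4 * (0.0872, 0.9962) = (0.0000 + 0.8193, 0.0000 + 9.3642) = (0.8193, 9.3642)
link 1: phi[1] = 85 + 10 = 95 deg
  cos(95 deg) = -0.0872, sin(95 deg) = 0.9962
  joint[2] = (0.8193, 9.3642) + 8.3 * (-0.0872, 0.9962) = (0.8193 + -0.7234, 9.3642 + 8.2684) = (0.0959, 17.6326)
link 2: phi[2] = 85 + 10 + 100 = 195 deg
  cos(195 deg) = -0.9659, sin(195 deg) = -0.2588
  joint[3] = (0.0959, 17.6326) + 7.2 * (-0.9659, -0.2588) = (0.0959 + -6.9547, 17.6326 + -1.8635) = (-6.8588, 15.7691)
link 3: phi[3] = 85 + 10 + 100 + -50 = 145 deg
  cos(145 deg) = -0.8192, sin(145 deg) = 0.5736
  joint[4] = (-6.8588, 15.7691) + 4.5 * (-0.8192, 0.5736) = (-6.8588 + -3.6862, 15.7691 + 2.5811) = (-10.5450, 18.3502)
End effector: (-10.5450, 18.3502)

Answer: -10.5450 18.3502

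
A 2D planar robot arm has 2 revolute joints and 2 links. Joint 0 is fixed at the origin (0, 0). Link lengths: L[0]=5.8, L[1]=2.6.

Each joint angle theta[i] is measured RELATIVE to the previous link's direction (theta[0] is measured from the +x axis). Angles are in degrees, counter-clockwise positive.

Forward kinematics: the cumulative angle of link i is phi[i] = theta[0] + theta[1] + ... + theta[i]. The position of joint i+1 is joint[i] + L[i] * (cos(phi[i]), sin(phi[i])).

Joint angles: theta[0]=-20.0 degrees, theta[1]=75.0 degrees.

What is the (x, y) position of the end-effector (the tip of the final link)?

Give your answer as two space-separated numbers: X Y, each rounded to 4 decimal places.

joint[0] = (0.0000, 0.0000)  (base)
link 0: phi[0] = -20 = -20 deg
  cos(-20 deg) = 0.9397, sin(-20 deg) = -0.3420
  joint[1] = (0.0000, 0.0000) + 5.8 * (0.9397, -0.3420) = (0.0000 + 5.4502, 0.0000 + -1.9837) = (5.4502, -1.9837)
link 1: phi[1] = -20 + 75 = 55 deg
  cos(55 deg) = 0.5736, sin(55 deg) = 0.8192
  joint[2] = (5.4502, -1.9837) + 2.6 * (0.5736, 0.8192) = (5.4502 + 1.4913, -1.9837 + 2.1298) = (6.9415, 0.1461)
End effector: (6.9415, 0.1461)

Answer: 6.9415 0.1461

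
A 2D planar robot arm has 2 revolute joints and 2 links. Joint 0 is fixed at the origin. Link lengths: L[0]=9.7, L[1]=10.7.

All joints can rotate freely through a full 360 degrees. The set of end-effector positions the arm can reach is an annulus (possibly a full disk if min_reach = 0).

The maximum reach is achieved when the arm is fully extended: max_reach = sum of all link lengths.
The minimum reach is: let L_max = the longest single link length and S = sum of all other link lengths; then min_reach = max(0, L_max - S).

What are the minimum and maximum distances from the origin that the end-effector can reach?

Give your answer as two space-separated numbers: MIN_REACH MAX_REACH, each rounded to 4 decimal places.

Answer: 1.0000 20.4000

Derivation:
Link lengths: [9.7, 10.7]
max_reach = 9.7 + 10.7 = 20.4
L_max = max([9.7, 10.7]) = 10.7
S (sum of others) = 20.4 - 10.7 = 9.7
min_reach = max(0, 10.7 - 9.7) = max(0, 1) = 1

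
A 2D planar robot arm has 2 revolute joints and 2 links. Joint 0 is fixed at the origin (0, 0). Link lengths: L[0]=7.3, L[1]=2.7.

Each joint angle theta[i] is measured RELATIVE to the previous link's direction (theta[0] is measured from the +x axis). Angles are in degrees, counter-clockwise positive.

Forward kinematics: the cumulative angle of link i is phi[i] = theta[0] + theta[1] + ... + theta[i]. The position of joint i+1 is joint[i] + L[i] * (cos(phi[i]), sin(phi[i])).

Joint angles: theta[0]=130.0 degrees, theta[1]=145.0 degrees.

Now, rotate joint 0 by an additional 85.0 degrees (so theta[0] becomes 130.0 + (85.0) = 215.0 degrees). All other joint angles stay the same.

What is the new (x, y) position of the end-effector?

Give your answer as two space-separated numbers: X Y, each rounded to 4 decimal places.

Answer: -3.2798 -4.1871

Derivation:
joint[0] = (0.0000, 0.0000)  (base)
link 0: phi[0] = 215 = 215 deg
  cos(215 deg) = -0.8192, sin(215 deg) = -0.5736
  joint[1] = (0.0000, 0.0000) + 7.3 * (-0.8192, -0.5736) = (0.0000 + -5.9798, 0.0000 + -4.1871) = (-5.9798, -4.1871)
link 1: phi[1] = 215 + 145 = 360 deg
  cos(360 deg) = 1.0000, sin(360 deg) = -0.0000
  joint[2] = (-5.9798, -4.1871) + 2.7 * (1.0000, -0.0000) = (-5.9798 + 2.7000, -4.1871 + -0.0000) = (-3.2798, -4.1871)
End effector: (-3.2798, -4.1871)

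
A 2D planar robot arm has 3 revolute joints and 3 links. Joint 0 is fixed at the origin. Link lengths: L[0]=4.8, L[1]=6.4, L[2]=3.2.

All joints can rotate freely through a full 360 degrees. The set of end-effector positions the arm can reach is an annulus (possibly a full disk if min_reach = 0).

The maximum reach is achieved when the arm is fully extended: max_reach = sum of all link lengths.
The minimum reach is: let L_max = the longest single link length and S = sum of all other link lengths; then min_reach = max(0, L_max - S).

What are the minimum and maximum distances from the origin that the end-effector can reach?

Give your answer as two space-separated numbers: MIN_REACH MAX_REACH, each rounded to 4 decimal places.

Link lengths: [4.8, 6.4, 3.2]
max_reach = 4.8 + 6.4 + 3.2 = 14.4
L_max = max([4.8, 6.4, 3.2]) = 6.4
S (sum of others) = 14.4 - 6.4 = 8
min_reach = max(0, 6.4 - 8) = max(0, -1.6) = 0

Answer: 0.0000 14.4000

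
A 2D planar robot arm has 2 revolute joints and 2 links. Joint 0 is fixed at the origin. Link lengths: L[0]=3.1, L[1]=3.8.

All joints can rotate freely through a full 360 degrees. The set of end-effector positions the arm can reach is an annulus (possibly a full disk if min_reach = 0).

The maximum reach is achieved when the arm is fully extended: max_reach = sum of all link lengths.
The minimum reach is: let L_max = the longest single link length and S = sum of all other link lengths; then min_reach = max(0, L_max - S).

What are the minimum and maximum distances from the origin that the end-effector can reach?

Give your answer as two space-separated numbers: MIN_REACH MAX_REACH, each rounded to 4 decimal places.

Answer: 0.7000 6.9000

Derivation:
Link lengths: [3.1, 3.8]
max_reach = 3.1 + 3.8 = 6.9
L_max = max([3.1, 3.8]) = 3.8
S (sum of others) = 6.9 - 3.8 = 3.1
min_reach = max(0, 3.8 - 3.1) = max(0, 0.7) = 0.7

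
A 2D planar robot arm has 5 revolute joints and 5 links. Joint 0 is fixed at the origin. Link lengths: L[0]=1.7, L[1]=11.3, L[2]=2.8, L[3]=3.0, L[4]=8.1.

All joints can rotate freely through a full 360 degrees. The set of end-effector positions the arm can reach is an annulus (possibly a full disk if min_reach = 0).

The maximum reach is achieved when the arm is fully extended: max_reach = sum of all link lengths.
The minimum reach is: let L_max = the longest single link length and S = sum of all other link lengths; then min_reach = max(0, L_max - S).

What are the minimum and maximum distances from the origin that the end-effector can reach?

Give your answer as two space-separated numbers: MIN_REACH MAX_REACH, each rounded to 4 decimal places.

Answer: 0.0000 26.9000

Derivation:
Link lengths: [1.7, 11.3, 2.8, 3.0, 8.1]
max_reach = 1.7 + 11.3 + 2.8 + 3 + 8.1 = 26.9
L_max = max([1.7, 11.3, 2.8, 3.0, 8.1]) = 11.3
S (sum of others) = 26.9 - 11.3 = 15.6
min_reach = max(0, 11.3 - 15.6) = max(0, -4.3) = 0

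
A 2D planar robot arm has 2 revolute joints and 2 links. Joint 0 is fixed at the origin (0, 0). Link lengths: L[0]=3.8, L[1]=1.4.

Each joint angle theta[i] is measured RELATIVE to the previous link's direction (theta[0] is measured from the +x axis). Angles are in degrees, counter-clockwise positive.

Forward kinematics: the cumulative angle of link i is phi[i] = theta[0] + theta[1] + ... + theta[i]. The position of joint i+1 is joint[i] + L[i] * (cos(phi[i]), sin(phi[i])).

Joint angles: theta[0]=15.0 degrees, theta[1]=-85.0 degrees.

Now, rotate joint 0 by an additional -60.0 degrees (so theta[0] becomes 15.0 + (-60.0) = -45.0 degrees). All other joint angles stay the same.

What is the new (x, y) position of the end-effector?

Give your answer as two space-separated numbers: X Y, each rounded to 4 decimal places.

Answer: 1.7871 -3.7595

Derivation:
joint[0] = (0.0000, 0.0000)  (base)
link 0: phi[0] = -45 = -45 deg
  cos(-45 deg) = 0.7071, sin(-45 deg) = -0.7071
  joint[1] = (0.0000, 0.0000) + 3.8 * (0.7071, -0.7071) = (0.0000 + 2.6870, 0.0000 + -2.6870) = (2.6870, -2.6870)
link 1: phi[1] = -45 + -85 = -130 deg
  cos(-130 deg) = -0.6428, sin(-130 deg) = -0.7660
  joint[2] = (2.6870, -2.6870) + 1.4 * (-0.6428, -0.7660) = (2.6870 + -0.8999, -2.6870 + -1.0725) = (1.7871, -3.7595)
End effector: (1.7871, -3.7595)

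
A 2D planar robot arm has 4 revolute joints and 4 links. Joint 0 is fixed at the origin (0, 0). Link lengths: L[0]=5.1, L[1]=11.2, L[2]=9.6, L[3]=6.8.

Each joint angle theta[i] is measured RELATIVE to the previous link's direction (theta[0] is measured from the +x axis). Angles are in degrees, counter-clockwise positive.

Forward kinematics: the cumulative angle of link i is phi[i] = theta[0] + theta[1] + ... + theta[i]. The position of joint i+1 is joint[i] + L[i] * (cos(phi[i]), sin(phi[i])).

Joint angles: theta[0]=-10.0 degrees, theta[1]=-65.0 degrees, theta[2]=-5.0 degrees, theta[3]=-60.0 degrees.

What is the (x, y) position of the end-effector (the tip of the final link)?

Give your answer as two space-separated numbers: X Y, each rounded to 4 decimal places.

Answer: 4.3792 -25.5291

Derivation:
joint[0] = (0.0000, 0.0000)  (base)
link 0: phi[0] = -10 = -10 deg
  cos(-10 deg) = 0.9848, sin(-10 deg) = -0.1736
  joint[1] = (0.0000, 0.0000) + 5.1 * (0.9848, -0.1736) = (0.0000 + 5.0225, 0.0000 + -0.8856) = (5.0225, -0.8856)
link 1: phi[1] = -10 + -65 = -75 deg
  cos(-75 deg) = 0.2588, sin(-75 deg) = -0.9659
  joint[2] = (5.0225, -0.8856) + 11.2 * (0.2588, -0.9659) = (5.0225 + 2.8988, -0.8856 + -10.8184) = (7.9213, -11.7040)
link 2: phi[2] = -10 + -65 + -5 = -80 deg
  cos(-80 deg) = 0.1736, sin(-80 deg) = -0.9848
  joint[3] = (7.9213, -11.7040) + 9.6 * (0.1736, -0.9848) = (7.9213 + 1.6670, -11.7040 + -9.4542) = (9.5883, -21.1581)
link 3: phi[3] = -10 + -65 + -5 + -60 = -140 deg
  cos(-140 deg) = -0.7660, sin(-140 deg) = -0.6428
  joint[4] = (9.5883, -21.1581) + 6.8 * (-0.7660, -0.6428) = (9.5883 + -5.2091, -21.1581 + -4.3710) = (4.3792, -25.5291)
End effector: (4.3792, -25.5291)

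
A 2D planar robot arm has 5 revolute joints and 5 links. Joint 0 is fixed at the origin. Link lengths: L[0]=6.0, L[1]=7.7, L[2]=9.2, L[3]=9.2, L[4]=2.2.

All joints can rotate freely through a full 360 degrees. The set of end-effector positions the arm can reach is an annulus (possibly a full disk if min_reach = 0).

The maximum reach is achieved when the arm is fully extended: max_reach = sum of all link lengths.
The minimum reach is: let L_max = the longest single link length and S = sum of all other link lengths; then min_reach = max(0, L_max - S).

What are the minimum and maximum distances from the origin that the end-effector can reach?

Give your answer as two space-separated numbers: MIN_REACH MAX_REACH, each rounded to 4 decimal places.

Answer: 0.0000 34.3000

Derivation:
Link lengths: [6.0, 7.7, 9.2, 9.2, 2.2]
max_reach = 6 + 7.7 + 9.2 + 9.2 + 2.2 = 34.3
L_max = max([6.0, 7.7, 9.2, 9.2, 2.2]) = 9.2
S (sum of others) = 34.3 - 9.2 = 25.1
min_reach = max(0, 9.2 - 25.1) = max(0, -15.9) = 0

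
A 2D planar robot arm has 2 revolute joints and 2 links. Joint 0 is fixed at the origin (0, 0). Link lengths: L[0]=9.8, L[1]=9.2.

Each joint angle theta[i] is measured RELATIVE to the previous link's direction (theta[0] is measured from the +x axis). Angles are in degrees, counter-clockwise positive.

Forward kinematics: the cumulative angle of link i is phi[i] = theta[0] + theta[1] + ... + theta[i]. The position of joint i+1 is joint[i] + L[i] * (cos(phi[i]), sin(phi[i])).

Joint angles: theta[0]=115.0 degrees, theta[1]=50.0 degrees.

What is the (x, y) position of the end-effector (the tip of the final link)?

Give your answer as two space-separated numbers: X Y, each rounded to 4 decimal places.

Answer: -13.0282 11.2630

Derivation:
joint[0] = (0.0000, 0.0000)  (base)
link 0: phi[0] = 115 = 115 deg
  cos(115 deg) = -0.4226, sin(115 deg) = 0.9063
  joint[1] = (0.0000, 0.0000) + 9.8 * (-0.4226, 0.9063) = (0.0000 + -4.1417, 0.0000 + 8.8818) = (-4.1417, 8.8818)
link 1: phi[1] = 115 + 50 = 165 deg
  cos(165 deg) = -0.9659, sin(165 deg) = 0.2588
  joint[2] = (-4.1417, 8.8818) + 9.2 * (-0.9659, 0.2588) = (-4.1417 + -8.8865, 8.8818 + 2.3811) = (-13.0282, 11.2630)
End effector: (-13.0282, 11.2630)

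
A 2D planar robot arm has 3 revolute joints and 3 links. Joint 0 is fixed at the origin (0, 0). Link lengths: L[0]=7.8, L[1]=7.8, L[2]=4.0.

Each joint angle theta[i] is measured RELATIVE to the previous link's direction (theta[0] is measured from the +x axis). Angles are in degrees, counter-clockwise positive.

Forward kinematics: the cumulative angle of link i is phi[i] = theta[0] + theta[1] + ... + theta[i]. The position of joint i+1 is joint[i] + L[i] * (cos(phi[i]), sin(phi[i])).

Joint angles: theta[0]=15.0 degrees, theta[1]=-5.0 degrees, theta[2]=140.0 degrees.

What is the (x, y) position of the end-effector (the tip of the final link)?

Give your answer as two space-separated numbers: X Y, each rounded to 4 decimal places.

Answer: 11.7516 5.3732

Derivation:
joint[0] = (0.0000, 0.0000)  (base)
link 0: phi[0] = 15 = 15 deg
  cos(15 deg) = 0.9659, sin(15 deg) = 0.2588
  joint[1] = (0.0000, 0.0000) + 7.8 * (0.9659, 0.2588) = (0.0000 + 7.5342, 0.0000 + 2.0188) = (7.5342, 2.0188)
link 1: phi[1] = 15 + -5 = 10 deg
  cos(10 deg) = 0.9848, sin(10 deg) = 0.1736
  joint[2] = (7.5342, 2.0188) + 7.8 * (0.9848, 0.1736) = (7.5342 + 7.6815, 2.0188 + 1.3545) = (15.2157, 3.3732)
link 2: phi[2] = 15 + -5 + 140 = 150 deg
  cos(150 deg) = -0.8660, sin(150 deg) = 0.5000
  joint[3] = (15.2157, 3.3732) + 4 * (-0.8660, 0.5000) = (15.2157 + -3.4641, 3.3732 + 2.0000) = (11.7516, 5.3732)
End effector: (11.7516, 5.3732)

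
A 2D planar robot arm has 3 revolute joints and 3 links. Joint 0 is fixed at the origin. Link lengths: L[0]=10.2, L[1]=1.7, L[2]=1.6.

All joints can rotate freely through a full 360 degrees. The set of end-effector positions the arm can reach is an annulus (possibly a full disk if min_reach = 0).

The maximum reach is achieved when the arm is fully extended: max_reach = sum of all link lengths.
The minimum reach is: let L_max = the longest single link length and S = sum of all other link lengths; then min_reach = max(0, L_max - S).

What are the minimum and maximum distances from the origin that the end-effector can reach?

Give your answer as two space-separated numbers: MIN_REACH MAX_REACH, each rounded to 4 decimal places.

Link lengths: [10.2, 1.7, 1.6]
max_reach = 10.2 + 1.7 + 1.6 = 13.5
L_max = max([10.2, 1.7, 1.6]) = 10.2
S (sum of others) = 13.5 - 10.2 = 3.3
min_reach = max(0, 10.2 - 3.3) = max(0, 6.9) = 6.9

Answer: 6.9000 13.5000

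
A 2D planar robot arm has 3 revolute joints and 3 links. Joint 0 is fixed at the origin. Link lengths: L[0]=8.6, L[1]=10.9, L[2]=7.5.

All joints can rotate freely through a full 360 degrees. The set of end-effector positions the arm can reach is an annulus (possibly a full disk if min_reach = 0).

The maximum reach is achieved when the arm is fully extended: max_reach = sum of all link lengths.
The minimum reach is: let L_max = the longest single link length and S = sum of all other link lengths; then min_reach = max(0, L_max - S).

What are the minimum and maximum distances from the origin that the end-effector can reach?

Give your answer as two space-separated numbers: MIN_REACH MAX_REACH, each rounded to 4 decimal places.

Answer: 0.0000 27.0000

Derivation:
Link lengths: [8.6, 10.9, 7.5]
max_reach = 8.6 + 10.9 + 7.5 = 27
L_max = max([8.6, 10.9, 7.5]) = 10.9
S (sum of others) = 27 - 10.9 = 16.1
min_reach = max(0, 10.9 - 16.1) = max(0, -5.2) = 0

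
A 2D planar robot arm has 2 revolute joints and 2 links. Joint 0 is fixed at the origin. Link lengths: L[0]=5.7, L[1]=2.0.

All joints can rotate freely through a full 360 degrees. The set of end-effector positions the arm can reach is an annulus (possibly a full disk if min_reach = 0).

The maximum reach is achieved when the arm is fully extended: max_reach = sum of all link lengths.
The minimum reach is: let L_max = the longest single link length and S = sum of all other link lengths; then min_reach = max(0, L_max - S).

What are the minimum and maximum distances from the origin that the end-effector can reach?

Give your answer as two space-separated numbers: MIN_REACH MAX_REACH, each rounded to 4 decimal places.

Link lengths: [5.7, 2.0]
max_reach = 5.7 + 2 = 7.7
L_max = max([5.7, 2.0]) = 5.7
S (sum of others) = 7.7 - 5.7 = 2
min_reach = max(0, 5.7 - 2) = max(0, 3.7) = 3.7

Answer: 3.7000 7.7000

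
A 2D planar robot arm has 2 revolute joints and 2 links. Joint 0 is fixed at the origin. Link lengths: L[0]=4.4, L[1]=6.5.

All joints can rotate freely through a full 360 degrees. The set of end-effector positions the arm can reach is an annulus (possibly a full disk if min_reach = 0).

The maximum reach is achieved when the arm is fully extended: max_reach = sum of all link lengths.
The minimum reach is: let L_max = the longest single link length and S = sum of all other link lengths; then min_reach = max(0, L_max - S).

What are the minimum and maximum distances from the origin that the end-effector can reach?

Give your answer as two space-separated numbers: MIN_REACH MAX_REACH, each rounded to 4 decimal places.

Answer: 2.1000 10.9000

Derivation:
Link lengths: [4.4, 6.5]
max_reach = 4.4 + 6.5 = 10.9
L_max = max([4.4, 6.5]) = 6.5
S (sum of others) = 10.9 - 6.5 = 4.4
min_reach = max(0, 6.5 - 4.4) = max(0, 2.1) = 2.1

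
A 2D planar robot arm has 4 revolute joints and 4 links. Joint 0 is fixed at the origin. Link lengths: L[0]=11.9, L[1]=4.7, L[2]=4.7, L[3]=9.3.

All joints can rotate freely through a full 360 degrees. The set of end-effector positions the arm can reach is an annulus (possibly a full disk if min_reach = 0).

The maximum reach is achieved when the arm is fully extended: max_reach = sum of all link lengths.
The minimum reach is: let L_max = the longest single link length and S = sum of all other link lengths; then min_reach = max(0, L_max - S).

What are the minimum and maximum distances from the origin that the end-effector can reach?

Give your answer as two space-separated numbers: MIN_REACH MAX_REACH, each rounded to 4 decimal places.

Link lengths: [11.9, 4.7, 4.7, 9.3]
max_reach = 11.9 + 4.7 + 4.7 + 9.3 = 30.6
L_max = max([11.9, 4.7, 4.7, 9.3]) = 11.9
S (sum of others) = 30.6 - 11.9 = 18.7
min_reach = max(0, 11.9 - 18.7) = max(0, -6.8) = 0

Answer: 0.0000 30.6000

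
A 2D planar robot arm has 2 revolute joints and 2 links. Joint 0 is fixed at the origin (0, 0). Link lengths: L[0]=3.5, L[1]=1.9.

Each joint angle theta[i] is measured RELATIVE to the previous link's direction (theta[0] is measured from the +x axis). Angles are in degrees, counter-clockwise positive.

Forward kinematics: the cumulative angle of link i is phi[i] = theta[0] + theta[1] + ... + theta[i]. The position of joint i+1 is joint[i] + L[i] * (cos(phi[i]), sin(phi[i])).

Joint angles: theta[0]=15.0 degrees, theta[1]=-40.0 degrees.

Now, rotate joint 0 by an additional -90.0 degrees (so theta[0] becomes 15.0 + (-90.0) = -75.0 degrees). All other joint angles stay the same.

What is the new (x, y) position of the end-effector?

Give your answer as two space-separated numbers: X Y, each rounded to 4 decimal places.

joint[0] = (0.0000, 0.0000)  (base)
link 0: phi[0] = -75 = -75 deg
  cos(-75 deg) = 0.2588, sin(-75 deg) = -0.9659
  joint[1] = (0.0000, 0.0000) + 3.5 * (0.2588, -0.9659) = (0.0000 + 0.9059, 0.0000 + -3.3807) = (0.9059, -3.3807)
link 1: phi[1] = -75 + -40 = -115 deg
  cos(-115 deg) = -0.4226, sin(-115 deg) = -0.9063
  joint[2] = (0.9059, -3.3807) + 1.9 * (-0.4226, -0.9063) = (0.9059 + -0.8030, -3.3807 + -1.7220) = (0.1029, -5.1027)
End effector: (0.1029, -5.1027)

Answer: 0.1029 -5.1027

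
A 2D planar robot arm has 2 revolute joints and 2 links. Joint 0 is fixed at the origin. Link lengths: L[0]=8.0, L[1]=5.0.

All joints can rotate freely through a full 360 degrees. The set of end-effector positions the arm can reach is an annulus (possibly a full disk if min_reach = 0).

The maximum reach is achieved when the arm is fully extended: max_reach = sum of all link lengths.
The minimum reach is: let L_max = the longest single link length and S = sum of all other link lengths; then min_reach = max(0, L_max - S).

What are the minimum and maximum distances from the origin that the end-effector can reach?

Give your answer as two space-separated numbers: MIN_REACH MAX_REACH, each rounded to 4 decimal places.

Answer: 3.0000 13.0000

Derivation:
Link lengths: [8.0, 5.0]
max_reach = 8 + 5 = 13
L_max = max([8.0, 5.0]) = 8
S (sum of others) = 13 - 8 = 5
min_reach = max(0, 8 - 5) = max(0, 3) = 3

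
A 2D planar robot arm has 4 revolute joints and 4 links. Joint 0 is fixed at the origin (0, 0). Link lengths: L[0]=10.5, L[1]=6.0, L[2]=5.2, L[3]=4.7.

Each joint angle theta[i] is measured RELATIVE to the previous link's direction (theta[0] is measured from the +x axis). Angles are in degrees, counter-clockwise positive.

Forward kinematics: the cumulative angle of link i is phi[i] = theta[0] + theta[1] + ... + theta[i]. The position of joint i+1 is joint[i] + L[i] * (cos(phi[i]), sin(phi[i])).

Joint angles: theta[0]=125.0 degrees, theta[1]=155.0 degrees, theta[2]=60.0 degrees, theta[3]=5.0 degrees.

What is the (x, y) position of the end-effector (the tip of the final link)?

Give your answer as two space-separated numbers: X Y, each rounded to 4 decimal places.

joint[0] = (0.0000, 0.0000)  (base)
link 0: phi[0] = 125 = 125 deg
  cos(125 deg) = -0.5736, sin(125 deg) = 0.8192
  joint[1] = (0.0000, 0.0000) + 10.5 * (-0.5736, 0.8192) = (0.0000 + -6.0226, 0.0000 + 8.6011) = (-6.0226, 8.6011)
link 1: phi[1] = 125 + 155 = 280 deg
  cos(280 deg) = 0.1736, sin(280 deg) = -0.9848
  joint[2] = (-6.0226, 8.6011) + 6 * (0.1736, -0.9848) = (-6.0226 + 1.0419, 8.6011 + -5.9088) = (-4.9807, 2.6922)
link 2: phi[2] = 125 + 155 + 60 = 340 deg
  cos(340 deg) = 0.9397, sin(340 deg) = -0.3420
  joint[3] = (-4.9807, 2.6922) + 5.2 * (0.9397, -0.3420) = (-4.9807 + 4.8864, 2.6922 + -1.7785) = (-0.0943, 0.9137)
link 3: phi[3] = 125 + 155 + 60 + 5 = 345 deg
  cos(345 deg) = 0.9659, sin(345 deg) = -0.2588
  joint[4] = (-0.0943, 0.9137) + 4.7 * (0.9659, -0.2588) = (-0.0943 + 4.5399, 0.9137 + -1.2164) = (4.4456, -0.3027)
End effector: (4.4456, -0.3027)

Answer: 4.4456 -0.3027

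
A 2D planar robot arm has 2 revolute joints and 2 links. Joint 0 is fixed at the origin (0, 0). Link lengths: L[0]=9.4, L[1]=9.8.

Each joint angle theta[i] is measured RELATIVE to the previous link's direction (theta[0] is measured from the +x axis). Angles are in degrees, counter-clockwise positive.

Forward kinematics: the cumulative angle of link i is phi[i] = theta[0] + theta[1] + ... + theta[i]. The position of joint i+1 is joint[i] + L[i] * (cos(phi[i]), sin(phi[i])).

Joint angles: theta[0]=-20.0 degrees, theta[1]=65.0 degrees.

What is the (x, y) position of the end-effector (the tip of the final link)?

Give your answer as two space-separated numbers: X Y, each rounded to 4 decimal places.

joint[0] = (0.0000, 0.0000)  (base)
link 0: phi[0] = -20 = -20 deg
  cos(-20 deg) = 0.9397, sin(-20 deg) = -0.3420
  joint[1] = (0.0000, 0.0000) + 9.4 * (0.9397, -0.3420) = (0.0000 + 8.8331, 0.0000 + -3.2150) = (8.8331, -3.2150)
link 1: phi[1] = -20 + 65 = 45 deg
  cos(45 deg) = 0.7071, sin(45 deg) = 0.7071
  joint[2] = (8.8331, -3.2150) + 9.8 * (0.7071, 0.7071) = (8.8331 + 6.9296, -3.2150 + 6.9296) = (15.7628, 3.7147)
End effector: (15.7628, 3.7147)

Answer: 15.7628 3.7147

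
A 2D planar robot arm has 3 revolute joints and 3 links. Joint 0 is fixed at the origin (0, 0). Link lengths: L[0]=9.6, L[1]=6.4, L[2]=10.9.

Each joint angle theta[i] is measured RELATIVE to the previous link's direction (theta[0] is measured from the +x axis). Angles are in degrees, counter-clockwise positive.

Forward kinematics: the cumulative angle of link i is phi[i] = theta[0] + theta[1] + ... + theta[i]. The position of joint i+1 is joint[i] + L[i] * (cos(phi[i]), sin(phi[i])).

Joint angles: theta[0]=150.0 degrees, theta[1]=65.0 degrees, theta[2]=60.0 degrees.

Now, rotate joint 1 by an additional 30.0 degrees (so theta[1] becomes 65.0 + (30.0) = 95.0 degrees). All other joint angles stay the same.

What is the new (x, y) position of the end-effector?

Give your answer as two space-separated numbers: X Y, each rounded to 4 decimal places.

Answer: -4.7666 -9.9291

Derivation:
joint[0] = (0.0000, 0.0000)  (base)
link 0: phi[0] = 150 = 150 deg
  cos(150 deg) = -0.8660, sin(150 deg) = 0.5000
  joint[1] = (0.0000, 0.0000) + 9.6 * (-0.8660, 0.5000) = (0.0000 + -8.3138, 0.0000 + 4.8000) = (-8.3138, 4.8000)
link 1: phi[1] = 150 + 95 = 245 deg
  cos(245 deg) = -0.4226, sin(245 deg) = -0.9063
  joint[2] = (-8.3138, 4.8000) + 6.4 * (-0.4226, -0.9063) = (-8.3138 + -2.7048, 4.8000 + -5.8004) = (-11.0186, -1.0004)
link 2: phi[2] = 150 + 95 + 60 = 305 deg
  cos(305 deg) = 0.5736, sin(305 deg) = -0.8192
  joint[3] = (-11.0186, -1.0004) + 10.9 * (0.5736, -0.8192) = (-11.0186 + 6.2520, -1.0004 + -8.9288) = (-4.7666, -9.9291)
End effector: (-4.7666, -9.9291)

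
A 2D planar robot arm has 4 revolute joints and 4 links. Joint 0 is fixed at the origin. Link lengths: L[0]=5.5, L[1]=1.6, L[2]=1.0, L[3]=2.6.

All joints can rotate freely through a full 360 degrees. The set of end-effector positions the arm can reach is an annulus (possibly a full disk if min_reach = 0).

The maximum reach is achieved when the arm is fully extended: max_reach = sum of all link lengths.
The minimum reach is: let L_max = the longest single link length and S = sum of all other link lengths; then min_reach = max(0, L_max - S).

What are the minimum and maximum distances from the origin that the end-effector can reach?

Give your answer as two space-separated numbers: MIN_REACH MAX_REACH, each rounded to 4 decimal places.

Answer: 0.3000 10.7000

Derivation:
Link lengths: [5.5, 1.6, 1.0, 2.6]
max_reach = 5.5 + 1.6 + 1 + 2.6 = 10.7
L_max = max([5.5, 1.6, 1.0, 2.6]) = 5.5
S (sum of others) = 10.7 - 5.5 = 5.2
min_reach = max(0, 5.5 - 5.2) = max(0, 0.3) = 0.3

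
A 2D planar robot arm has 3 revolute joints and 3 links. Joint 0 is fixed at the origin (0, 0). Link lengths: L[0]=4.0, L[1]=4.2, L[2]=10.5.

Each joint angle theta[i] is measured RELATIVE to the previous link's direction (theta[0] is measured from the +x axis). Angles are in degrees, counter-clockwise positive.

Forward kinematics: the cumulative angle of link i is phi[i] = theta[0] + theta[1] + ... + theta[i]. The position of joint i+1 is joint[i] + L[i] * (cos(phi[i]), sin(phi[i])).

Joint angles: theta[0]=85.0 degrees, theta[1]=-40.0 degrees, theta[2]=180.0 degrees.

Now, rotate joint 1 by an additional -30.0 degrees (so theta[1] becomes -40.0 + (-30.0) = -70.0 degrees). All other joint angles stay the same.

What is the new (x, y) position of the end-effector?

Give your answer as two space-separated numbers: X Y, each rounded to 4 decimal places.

joint[0] = (0.0000, 0.0000)  (base)
link 0: phi[0] = 85 = 85 deg
  cos(85 deg) = 0.0872, sin(85 deg) = 0.9962
  joint[1] = (0.0000, 0.0000) + 4 * (0.0872, 0.9962) = (0.0000 + 0.3486, 0.0000 + 3.9848) = (0.3486, 3.9848)
link 1: phi[1] = 85 + -70 = 15 deg
  cos(15 deg) = 0.9659, sin(15 deg) = 0.2588
  joint[2] = (0.3486, 3.9848) + 4.2 * (0.9659, 0.2588) = (0.3486 + 4.0569, 3.9848 + 1.0870) = (4.4055, 5.0718)
link 2: phi[2] = 85 + -70 + 180 = 195 deg
  cos(195 deg) = -0.9659, sin(195 deg) = -0.2588
  joint[3] = (4.4055, 5.0718) + 10.5 * (-0.9659, -0.2588) = (4.4055 + -10.1422, 5.0718 + -2.7176) = (-5.7367, 2.3542)
End effector: (-5.7367, 2.3542)

Answer: -5.7367 2.3542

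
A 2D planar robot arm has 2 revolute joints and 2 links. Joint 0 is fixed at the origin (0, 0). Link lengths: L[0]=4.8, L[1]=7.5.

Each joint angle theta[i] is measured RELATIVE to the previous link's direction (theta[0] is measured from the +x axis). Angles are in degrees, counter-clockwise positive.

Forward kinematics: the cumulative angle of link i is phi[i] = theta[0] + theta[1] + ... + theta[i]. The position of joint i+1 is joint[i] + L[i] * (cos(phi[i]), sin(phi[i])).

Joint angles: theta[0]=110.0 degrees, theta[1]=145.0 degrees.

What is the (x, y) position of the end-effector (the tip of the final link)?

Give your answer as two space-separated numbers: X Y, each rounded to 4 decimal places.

Answer: -3.5828 -2.7339

Derivation:
joint[0] = (0.0000, 0.0000)  (base)
link 0: phi[0] = 110 = 110 deg
  cos(110 deg) = -0.3420, sin(110 deg) = 0.9397
  joint[1] = (0.0000, 0.0000) + 4.8 * (-0.3420, 0.9397) = (0.0000 + -1.6417, 0.0000 + 4.5105) = (-1.6417, 4.5105)
link 1: phi[1] = 110 + 145 = 255 deg
  cos(255 deg) = -0.2588, sin(255 deg) = -0.9659
  joint[2] = (-1.6417, 4.5105) + 7.5 * (-0.2588, -0.9659) = (-1.6417 + -1.9411, 4.5105 + -7.2444) = (-3.5828, -2.7339)
End effector: (-3.5828, -2.7339)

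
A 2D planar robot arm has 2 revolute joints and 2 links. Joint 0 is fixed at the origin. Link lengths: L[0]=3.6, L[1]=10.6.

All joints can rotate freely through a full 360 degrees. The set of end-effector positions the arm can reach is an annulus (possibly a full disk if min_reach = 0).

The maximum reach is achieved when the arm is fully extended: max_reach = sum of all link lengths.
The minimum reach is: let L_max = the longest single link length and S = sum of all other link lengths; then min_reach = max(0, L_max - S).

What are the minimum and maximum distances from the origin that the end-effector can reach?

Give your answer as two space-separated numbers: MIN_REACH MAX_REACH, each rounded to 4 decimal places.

Answer: 7.0000 14.2000

Derivation:
Link lengths: [3.6, 10.6]
max_reach = 3.6 + 10.6 = 14.2
L_max = max([3.6, 10.6]) = 10.6
S (sum of others) = 14.2 - 10.6 = 3.6
min_reach = max(0, 10.6 - 3.6) = max(0, 7) = 7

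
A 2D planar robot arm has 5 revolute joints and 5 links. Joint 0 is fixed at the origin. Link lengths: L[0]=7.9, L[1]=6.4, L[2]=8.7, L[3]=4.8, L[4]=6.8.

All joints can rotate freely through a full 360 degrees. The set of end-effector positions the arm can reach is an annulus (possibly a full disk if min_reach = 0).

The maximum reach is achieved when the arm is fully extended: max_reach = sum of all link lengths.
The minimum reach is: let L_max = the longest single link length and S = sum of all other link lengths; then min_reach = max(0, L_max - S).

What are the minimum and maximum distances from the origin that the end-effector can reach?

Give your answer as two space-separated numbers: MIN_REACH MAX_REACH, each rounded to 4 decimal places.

Link lengths: [7.9, 6.4, 8.7, 4.8, 6.8]
max_reach = 7.9 + 6.4 + 8.7 + 4.8 + 6.8 = 34.6
L_max = max([7.9, 6.4, 8.7, 4.8, 6.8]) = 8.7
S (sum of others) = 34.6 - 8.7 = 25.9
min_reach = max(0, 8.7 - 25.9) = max(0, -17.2) = 0

Answer: 0.0000 34.6000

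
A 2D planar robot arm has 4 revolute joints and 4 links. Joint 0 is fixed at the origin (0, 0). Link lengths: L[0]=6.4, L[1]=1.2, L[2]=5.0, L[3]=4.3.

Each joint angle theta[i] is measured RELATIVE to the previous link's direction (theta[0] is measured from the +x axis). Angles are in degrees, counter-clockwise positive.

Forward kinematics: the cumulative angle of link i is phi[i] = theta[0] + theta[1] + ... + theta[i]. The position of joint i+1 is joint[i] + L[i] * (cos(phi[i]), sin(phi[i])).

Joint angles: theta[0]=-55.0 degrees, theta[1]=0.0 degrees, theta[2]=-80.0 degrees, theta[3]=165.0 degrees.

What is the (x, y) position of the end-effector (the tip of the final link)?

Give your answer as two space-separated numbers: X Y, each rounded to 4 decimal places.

joint[0] = (0.0000, 0.0000)  (base)
link 0: phi[0] = -55 = -55 deg
  cos(-55 deg) = 0.5736, sin(-55 deg) = -0.8192
  joint[1] = (0.0000, 0.0000) + 6.4 * (0.5736, -0.8192) = (0.0000 + 3.6709, 0.0000 + -5.2426) = (3.6709, -5.2426)
link 1: phi[1] = -55 + 0 = -55 deg
  cos(-55 deg) = 0.5736, sin(-55 deg) = -0.8192
  joint[2] = (3.6709, -5.2426) + 1.2 * (0.5736, -0.8192) = (3.6709 + 0.6883, -5.2426 + -0.9830) = (4.3592, -6.2256)
link 2: phi[2] = -55 + 0 + -80 = -135 deg
  cos(-135 deg) = -0.7071, sin(-135 deg) = -0.7071
  joint[3] = (4.3592, -6.2256) + 5 * (-0.7071, -0.7071) = (4.3592 + -3.5355, -6.2256 + -3.5355) = (0.8236, -9.7611)
link 3: phi[3] = -55 + 0 + -80 + 165 = 30 deg
  cos(30 deg) = 0.8660, sin(30 deg) = 0.5000
  joint[4] = (0.8236, -9.7611) + 4.3 * (0.8660, 0.5000) = (0.8236 + 3.7239, -9.7611 + 2.1500) = (4.5476, -7.6111)
End effector: (4.5476, -7.6111)

Answer: 4.5476 -7.6111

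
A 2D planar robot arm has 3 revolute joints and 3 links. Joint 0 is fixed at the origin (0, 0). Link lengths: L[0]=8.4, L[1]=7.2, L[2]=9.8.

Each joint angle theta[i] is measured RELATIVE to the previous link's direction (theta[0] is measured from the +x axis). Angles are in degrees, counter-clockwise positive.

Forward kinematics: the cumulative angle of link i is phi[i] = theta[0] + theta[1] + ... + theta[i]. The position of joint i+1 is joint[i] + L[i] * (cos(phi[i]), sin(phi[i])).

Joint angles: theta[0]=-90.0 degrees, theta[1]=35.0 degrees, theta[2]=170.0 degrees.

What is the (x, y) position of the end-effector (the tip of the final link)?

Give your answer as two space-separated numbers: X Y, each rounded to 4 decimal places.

Answer: -0.0119 -5.4161

Derivation:
joint[0] = (0.0000, 0.0000)  (base)
link 0: phi[0] = -90 = -90 deg
  cos(-90 deg) = 0.0000, sin(-90 deg) = -1.0000
  joint[1] = (0.0000, 0.0000) + 8.4 * (0.0000, -1.0000) = (0.0000 + 0.0000, 0.0000 + -8.4000) = (0.0000, -8.4000)
link 1: phi[1] = -90 + 35 = -55 deg
  cos(-55 deg) = 0.5736, sin(-55 deg) = -0.8192
  joint[2] = (0.0000, -8.4000) + 7.2 * (0.5736, -0.8192) = (0.0000 + 4.1298, -8.4000 + -5.8979) = (4.1298, -14.2979)
link 2: phi[2] = -90 + 35 + 170 = 115 deg
  cos(115 deg) = -0.4226, sin(115 deg) = 0.9063
  joint[3] = (4.1298, -14.2979) + 9.8 * (-0.4226, 0.9063) = (4.1298 + -4.1417, -14.2979 + 8.8818) = (-0.0119, -5.4161)
End effector: (-0.0119, -5.4161)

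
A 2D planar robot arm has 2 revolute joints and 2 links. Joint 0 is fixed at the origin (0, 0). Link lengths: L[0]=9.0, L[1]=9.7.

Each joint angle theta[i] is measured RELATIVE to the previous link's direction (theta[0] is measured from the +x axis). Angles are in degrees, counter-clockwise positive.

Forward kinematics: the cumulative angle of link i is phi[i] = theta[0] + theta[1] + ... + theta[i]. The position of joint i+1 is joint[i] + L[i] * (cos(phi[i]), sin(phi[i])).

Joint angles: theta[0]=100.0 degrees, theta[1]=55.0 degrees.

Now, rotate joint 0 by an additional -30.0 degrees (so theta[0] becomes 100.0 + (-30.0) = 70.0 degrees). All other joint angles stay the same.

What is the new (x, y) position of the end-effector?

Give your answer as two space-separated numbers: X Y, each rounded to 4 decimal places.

joint[0] = (0.0000, 0.0000)  (base)
link 0: phi[0] = 70 = 70 deg
  cos(70 deg) = 0.3420, sin(70 deg) = 0.9397
  joint[1] = (0.0000, 0.0000) + 9 * (0.3420, 0.9397) = (0.0000 + 3.0782, 0.0000 + 8.4572) = (3.0782, 8.4572)
link 1: phi[1] = 70 + 55 = 125 deg
  cos(125 deg) = -0.5736, sin(125 deg) = 0.8192
  joint[2] = (3.0782, 8.4572) + 9.7 * (-0.5736, 0.8192) = (3.0782 + -5.5637, 8.4572 + 7.9458) = (-2.4855, 16.4030)
End effector: (-2.4855, 16.4030)

Answer: -2.4855 16.4030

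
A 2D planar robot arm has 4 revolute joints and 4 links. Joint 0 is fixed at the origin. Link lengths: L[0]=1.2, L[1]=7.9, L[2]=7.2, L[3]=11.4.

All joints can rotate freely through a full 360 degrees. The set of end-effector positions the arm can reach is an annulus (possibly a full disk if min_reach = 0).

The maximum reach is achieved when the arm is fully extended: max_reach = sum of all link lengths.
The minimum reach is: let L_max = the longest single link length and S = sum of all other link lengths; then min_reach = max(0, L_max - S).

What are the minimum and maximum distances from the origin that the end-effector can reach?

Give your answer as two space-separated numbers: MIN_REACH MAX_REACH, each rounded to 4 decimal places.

Answer: 0.0000 27.7000

Derivation:
Link lengths: [1.2, 7.9, 7.2, 11.4]
max_reach = 1.2 + 7.9 + 7.2 + 11.4 = 27.7
L_max = max([1.2, 7.9, 7.2, 11.4]) = 11.4
S (sum of others) = 27.7 - 11.4 = 16.3
min_reach = max(0, 11.4 - 16.3) = max(0, -4.9) = 0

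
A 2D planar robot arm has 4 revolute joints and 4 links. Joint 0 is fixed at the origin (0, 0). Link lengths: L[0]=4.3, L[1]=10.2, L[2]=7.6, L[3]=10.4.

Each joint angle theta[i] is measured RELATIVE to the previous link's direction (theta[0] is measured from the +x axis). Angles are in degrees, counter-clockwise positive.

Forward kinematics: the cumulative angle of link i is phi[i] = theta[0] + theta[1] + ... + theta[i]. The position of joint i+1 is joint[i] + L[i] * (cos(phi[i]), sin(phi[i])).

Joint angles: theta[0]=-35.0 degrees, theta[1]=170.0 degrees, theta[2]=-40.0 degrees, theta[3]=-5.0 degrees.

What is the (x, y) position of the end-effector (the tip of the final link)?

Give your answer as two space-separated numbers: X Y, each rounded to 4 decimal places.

Answer: -4.3525 22.7172

Derivation:
joint[0] = (0.0000, 0.0000)  (base)
link 0: phi[0] = -35 = -35 deg
  cos(-35 deg) = 0.8192, sin(-35 deg) = -0.5736
  joint[1] = (0.0000, 0.0000) + 4.3 * (0.8192, -0.5736) = (0.0000 + 3.5224, 0.0000 + -2.4664) = (3.5224, -2.4664)
link 1: phi[1] = -35 + 170 = 135 deg
  cos(135 deg) = -0.7071, sin(135 deg) = 0.7071
  joint[2] = (3.5224, -2.4664) + 10.2 * (-0.7071, 0.7071) = (3.5224 + -7.2125, -2.4664 + 7.2125) = (-3.6901, 4.7461)
link 2: phi[2] = -35 + 170 + -40 = 95 deg
  cos(95 deg) = -0.0872, sin(95 deg) = 0.9962
  joint[3] = (-3.6901, 4.7461) + 7.6 * (-0.0872, 0.9962) = (-3.6901 + -0.6624, 4.7461 + 7.5711) = (-4.3525, 12.3172)
link 3: phi[3] = -35 + 170 + -40 + -5 = 90 deg
  cos(90 deg) = 0.0000, sin(90 deg) = 1.0000
  joint[4] = (-4.3525, 12.3172) + 10.4 * (0.0000, 1.0000) = (-4.3525 + 0.0000, 12.3172 + 10.4000) = (-4.3525, 22.7172)
End effector: (-4.3525, 22.7172)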